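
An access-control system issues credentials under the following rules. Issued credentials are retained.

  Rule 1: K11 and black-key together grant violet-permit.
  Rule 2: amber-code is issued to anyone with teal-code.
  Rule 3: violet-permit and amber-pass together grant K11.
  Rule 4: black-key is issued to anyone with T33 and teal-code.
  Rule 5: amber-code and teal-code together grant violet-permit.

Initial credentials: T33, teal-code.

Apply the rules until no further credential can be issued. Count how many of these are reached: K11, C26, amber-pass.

0

K11 would need violet-permit and amber-pass (Rule 3), but amber-pass is never granted.
No rule produces C26, and it is not given.
No rule produces amber-pass, and it is not given.
None of the 3 are reached.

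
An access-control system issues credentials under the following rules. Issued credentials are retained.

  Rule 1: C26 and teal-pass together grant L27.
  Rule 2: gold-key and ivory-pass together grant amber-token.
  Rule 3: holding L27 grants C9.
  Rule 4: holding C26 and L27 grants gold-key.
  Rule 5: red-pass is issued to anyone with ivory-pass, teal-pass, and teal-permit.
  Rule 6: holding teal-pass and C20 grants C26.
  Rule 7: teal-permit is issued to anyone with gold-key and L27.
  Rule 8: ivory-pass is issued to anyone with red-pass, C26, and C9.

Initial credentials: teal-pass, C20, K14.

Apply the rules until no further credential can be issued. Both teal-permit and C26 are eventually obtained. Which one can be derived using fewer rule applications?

C26

C26: Holding teal-pass and C20 grants C26 (Rule 6). [1 rule application]
teal-permit: Holding teal-pass and C20 grants C26 (Rule 6). Holding C26 and teal-pass grants L27 (Rule 1). Holding C26 and L27 grants gold-key (Rule 4). Holding gold-key and L27 grants teal-permit (Rule 7). [4 rule applications]
C26 needs fewer.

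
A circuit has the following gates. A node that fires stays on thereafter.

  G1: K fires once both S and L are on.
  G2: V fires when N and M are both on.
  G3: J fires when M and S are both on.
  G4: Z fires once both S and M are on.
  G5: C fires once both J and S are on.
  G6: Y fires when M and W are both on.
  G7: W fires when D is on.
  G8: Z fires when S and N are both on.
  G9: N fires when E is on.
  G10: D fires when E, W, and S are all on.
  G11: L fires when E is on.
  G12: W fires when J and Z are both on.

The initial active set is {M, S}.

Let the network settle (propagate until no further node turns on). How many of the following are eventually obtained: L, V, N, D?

L would need E (G11), but E never turns on.
V would need N and M (G2), but N never turns on.
N would need E (G9), but E never turns on.
D would need E, W, and S (G10), but E never turns on.
None of the 4 are reached.

0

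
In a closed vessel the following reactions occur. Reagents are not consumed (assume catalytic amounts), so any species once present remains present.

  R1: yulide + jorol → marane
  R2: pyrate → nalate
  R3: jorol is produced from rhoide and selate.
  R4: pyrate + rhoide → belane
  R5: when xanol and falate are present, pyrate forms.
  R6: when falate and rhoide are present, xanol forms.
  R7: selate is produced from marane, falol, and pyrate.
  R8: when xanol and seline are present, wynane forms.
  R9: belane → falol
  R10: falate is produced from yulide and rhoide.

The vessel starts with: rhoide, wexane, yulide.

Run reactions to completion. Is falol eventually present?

yulide and rhoide present → falate forms (R10).
falate and rhoide present → xanol forms (R6).
xanol and falate present → pyrate forms (R5).
pyrate and rhoide present → belane forms (R4).
belane present → falol forms (R9).

Yes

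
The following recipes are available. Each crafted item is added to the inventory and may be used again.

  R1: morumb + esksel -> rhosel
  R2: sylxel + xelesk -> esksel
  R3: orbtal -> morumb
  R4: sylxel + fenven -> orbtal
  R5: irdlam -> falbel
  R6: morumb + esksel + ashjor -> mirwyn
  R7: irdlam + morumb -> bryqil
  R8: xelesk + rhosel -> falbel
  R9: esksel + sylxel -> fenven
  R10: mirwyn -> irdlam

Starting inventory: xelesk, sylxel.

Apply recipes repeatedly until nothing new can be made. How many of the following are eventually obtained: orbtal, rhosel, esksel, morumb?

sylxel + xelesk -> esksel (R2).
esksel + sylxel -> fenven (R9).
Using R4, sylxel and fenven make orbtal.
Using R3, orbtal makes morumb.
Using R1, morumb and esksel make rhosel.
orbtal: reached.
rhosel: reached.
esksel: reached.
morumb: reached.
All 4 are reached.

4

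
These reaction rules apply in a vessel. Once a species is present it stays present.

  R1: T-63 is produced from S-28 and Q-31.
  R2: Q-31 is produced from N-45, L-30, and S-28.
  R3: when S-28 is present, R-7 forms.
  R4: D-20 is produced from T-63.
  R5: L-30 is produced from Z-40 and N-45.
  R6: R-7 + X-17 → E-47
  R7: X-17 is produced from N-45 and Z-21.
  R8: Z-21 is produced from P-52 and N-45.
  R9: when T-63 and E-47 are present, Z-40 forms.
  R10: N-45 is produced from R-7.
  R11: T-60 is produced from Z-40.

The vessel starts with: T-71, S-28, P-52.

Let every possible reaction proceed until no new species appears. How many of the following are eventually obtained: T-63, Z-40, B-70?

T-63 would need S-28 and Q-31 (R1), but Q-31 never forms.
Z-40 would need T-63 and E-47 (R9), but T-63 never forms.
No rule produces B-70, and it is not given.
None of the 3 are reached.

0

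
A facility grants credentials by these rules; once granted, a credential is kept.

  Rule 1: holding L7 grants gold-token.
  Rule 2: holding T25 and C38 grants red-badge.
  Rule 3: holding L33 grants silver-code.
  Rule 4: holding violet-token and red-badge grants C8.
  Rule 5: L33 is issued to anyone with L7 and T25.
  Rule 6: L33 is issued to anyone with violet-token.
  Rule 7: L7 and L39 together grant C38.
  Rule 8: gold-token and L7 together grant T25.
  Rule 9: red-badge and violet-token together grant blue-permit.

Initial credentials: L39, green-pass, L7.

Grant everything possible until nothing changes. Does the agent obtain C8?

C8 would need violet-token and red-badge (Rule 4), but violet-token is never granted.

No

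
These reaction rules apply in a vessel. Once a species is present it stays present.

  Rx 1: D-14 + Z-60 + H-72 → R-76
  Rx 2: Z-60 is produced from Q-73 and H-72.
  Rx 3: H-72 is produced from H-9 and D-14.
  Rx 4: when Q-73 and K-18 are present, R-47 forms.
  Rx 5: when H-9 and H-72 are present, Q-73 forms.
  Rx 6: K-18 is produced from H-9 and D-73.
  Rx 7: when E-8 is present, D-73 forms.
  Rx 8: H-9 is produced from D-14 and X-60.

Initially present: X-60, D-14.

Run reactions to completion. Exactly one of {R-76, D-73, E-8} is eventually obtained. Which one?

D-14 and X-60 present → H-9 forms (Rx 8).
H-9 and D-14 present → H-72 forms (Rx 3).
H-9 and H-72 present → Q-73 forms (Rx 5).
Q-73 and H-72 present → Z-60 forms (Rx 2).
D-14, Z-60, and H-72 present → R-76 forms (Rx 1).
D-73 would need E-8 (Rx 7), but E-8 never forms. No rule produces E-8, and it is not given.

R-76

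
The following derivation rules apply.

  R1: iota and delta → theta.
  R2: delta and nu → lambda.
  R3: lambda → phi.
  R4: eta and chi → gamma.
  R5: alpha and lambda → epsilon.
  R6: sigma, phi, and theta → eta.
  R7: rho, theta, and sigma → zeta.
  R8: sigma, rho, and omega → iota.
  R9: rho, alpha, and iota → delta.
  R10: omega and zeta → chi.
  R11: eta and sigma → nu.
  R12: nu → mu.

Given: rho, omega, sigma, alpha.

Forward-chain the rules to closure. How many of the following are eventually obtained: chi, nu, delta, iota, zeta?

4

From sigma, rho, and omega, R8 gives iota.
rho, alpha, and iota hold, so delta follows (R9).
From iota and delta, R1 gives theta.
rho, theta, and sigma hold, so zeta follows (R7).
omega and zeta hold, so chi follows (R10).
chi: reached.
nu would need eta and sigma (R11), but eta is never established.
delta: reached.
iota: reached.
zeta: reached.
Reached: chi, delta, iota, and zeta — 4 of the 5.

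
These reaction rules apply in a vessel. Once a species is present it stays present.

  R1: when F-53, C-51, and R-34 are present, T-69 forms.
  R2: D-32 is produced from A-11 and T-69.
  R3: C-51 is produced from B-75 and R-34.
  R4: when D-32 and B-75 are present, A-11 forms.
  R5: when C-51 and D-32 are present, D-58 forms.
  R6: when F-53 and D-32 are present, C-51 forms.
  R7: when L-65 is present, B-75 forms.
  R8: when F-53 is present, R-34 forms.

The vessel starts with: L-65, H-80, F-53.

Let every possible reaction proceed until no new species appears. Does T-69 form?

Yes

L-65 present → B-75 forms (R7).
F-53 present → R-34 forms (R8).
B-75 and R-34 present → C-51 forms (R3).
F-53, C-51, and R-34 present → T-69 forms (R1).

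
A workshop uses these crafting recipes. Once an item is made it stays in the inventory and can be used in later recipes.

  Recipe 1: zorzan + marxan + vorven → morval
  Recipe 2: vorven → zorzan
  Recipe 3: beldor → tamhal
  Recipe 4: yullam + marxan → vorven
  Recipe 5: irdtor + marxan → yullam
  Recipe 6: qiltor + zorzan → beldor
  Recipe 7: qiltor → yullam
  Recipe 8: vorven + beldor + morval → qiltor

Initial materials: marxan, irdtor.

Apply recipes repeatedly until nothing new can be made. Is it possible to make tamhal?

No

tamhal would need beldor (Recipe 3), but beldor is never obtained.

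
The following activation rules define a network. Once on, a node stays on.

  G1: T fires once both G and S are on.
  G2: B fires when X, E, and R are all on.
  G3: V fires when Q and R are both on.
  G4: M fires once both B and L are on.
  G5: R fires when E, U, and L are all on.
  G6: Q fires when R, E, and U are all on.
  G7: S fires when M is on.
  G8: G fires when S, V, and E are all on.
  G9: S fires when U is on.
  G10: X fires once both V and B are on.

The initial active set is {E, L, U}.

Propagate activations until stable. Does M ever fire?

M would need B and L (G4), but B never turns on.

No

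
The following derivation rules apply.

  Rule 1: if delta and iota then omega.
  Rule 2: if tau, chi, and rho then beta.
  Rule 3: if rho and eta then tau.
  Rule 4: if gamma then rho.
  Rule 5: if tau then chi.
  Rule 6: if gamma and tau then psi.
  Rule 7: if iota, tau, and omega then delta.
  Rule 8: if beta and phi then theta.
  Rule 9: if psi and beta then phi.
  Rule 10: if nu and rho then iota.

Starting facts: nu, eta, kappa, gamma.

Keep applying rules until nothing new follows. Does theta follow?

gamma holds, so rho follows (Rule 4).
From rho and eta, Rule 3 gives tau.
From gamma and tau, Rule 6 gives psi.
From tau, Rule 5 gives chi.
tau, chi, and rho hold, so beta follows (Rule 2).
psi and beta hold, so phi follows (Rule 9).
beta and phi hold, so theta follows (Rule 8).

Yes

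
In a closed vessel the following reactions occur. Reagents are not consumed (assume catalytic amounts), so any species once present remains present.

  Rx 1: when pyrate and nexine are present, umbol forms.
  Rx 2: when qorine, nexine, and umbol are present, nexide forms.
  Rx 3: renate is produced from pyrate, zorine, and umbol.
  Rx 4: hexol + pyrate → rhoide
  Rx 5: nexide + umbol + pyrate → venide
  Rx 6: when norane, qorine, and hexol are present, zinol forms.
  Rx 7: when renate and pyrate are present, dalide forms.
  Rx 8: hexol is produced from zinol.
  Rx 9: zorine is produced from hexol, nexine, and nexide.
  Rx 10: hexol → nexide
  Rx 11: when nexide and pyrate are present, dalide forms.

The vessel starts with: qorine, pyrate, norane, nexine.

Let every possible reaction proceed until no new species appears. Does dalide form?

Yes

pyrate and nexine present → umbol forms (Rx 1).
qorine, nexine, and umbol present → nexide forms (Rx 2).
nexide and pyrate present → dalide forms (Rx 11).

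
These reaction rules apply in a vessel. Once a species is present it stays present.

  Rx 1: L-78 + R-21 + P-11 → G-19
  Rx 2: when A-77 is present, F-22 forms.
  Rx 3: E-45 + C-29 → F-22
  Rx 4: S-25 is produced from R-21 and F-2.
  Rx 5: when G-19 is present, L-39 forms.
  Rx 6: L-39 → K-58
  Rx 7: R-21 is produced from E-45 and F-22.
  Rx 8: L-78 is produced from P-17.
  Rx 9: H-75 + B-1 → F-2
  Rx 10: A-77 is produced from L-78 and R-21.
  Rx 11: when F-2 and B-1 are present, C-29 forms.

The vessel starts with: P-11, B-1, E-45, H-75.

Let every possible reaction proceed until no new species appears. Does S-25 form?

Yes

H-75 and B-1 present → F-2 forms (Rx 9).
F-2 and B-1 present → C-29 forms (Rx 11).
E-45 and C-29 present → F-22 forms (Rx 3).
E-45 and F-22 present → R-21 forms (Rx 7).
R-21 and F-2 present → S-25 forms (Rx 4).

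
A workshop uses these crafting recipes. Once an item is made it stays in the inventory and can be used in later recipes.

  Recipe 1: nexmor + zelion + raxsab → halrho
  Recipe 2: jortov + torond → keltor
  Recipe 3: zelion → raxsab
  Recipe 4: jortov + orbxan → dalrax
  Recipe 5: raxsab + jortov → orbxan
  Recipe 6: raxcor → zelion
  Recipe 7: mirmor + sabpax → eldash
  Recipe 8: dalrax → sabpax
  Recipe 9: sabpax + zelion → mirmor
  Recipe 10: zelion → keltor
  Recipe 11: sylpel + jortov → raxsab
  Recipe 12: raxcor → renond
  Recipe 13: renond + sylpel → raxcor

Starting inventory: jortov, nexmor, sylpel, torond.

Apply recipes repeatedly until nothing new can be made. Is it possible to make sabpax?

Using Recipe 11, sylpel and jortov make raxsab.
Using Recipe 5, raxsab and jortov make orbxan.
Using Recipe 4, jortov and orbxan make dalrax.
Using Recipe 8, dalrax makes sabpax.

Yes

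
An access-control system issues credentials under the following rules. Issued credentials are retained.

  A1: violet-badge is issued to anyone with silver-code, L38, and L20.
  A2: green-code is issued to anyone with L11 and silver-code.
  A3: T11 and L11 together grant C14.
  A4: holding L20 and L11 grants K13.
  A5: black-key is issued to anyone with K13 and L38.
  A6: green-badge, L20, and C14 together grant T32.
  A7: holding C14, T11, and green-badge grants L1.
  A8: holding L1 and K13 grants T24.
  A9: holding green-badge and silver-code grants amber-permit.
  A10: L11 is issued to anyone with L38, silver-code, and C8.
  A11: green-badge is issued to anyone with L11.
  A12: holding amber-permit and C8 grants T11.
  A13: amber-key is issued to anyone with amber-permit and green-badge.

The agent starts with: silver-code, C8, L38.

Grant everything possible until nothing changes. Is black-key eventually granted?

No

black-key would need K13 and L38 (A5), but K13 is never granted.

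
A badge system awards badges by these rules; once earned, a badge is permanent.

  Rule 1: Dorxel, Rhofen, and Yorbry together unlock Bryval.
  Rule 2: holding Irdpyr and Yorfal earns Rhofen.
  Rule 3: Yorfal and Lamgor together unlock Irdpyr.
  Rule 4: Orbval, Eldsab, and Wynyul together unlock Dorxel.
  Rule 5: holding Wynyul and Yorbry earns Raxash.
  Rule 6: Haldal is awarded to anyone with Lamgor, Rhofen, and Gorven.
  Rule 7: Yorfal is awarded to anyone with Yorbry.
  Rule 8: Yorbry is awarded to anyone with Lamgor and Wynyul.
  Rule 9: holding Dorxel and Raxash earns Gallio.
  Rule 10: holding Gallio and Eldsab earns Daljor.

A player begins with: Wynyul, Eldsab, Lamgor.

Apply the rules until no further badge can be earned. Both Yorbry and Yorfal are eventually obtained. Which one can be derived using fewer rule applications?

Yorbry: With Lamgor and Wynyul, Yorbry is earned (Rule 8). [1 rule application]
Yorfal: With Lamgor and Wynyul, Yorbry is earned (Rule 8). With Yorbry, Yorfal is earned (Rule 7). [2 rule applications]
Yorbry needs fewer.

Yorbry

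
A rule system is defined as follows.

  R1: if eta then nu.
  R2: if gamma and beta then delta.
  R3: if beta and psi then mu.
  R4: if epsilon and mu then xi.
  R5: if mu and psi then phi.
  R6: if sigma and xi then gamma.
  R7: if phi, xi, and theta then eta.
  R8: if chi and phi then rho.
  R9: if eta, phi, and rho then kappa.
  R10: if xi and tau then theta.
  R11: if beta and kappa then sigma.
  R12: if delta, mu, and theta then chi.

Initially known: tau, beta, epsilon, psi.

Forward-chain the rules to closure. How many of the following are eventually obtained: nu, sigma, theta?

beta and psi hold, so mu follows (R3).
mu and psi hold, so phi follows (R5).
From epsilon and mu, R4 gives xi.
xi and tau hold, so theta follows (R10).
phi, xi, and theta hold, so eta follows (R7).
eta holds, so nu follows (R1).
nu: reached.
sigma would need beta and kappa (R11), but kappa is never established.
theta: reached.
Reached: nu and theta — 2 of the 3.

2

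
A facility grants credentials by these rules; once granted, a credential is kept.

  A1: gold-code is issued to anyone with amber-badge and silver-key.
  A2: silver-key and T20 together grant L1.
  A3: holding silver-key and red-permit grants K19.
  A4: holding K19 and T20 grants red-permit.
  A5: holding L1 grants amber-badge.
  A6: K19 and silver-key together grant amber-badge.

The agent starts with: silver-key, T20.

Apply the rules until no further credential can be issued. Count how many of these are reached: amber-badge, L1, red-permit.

2

Holding silver-key and T20 grants L1 (A2).
Holding L1 grants amber-badge (A5).
amber-badge: reached.
L1: reached.
red-permit would need K19 and T20 (A4), but K19 is never granted.
Reached: amber-badge and L1 — 2 of the 3.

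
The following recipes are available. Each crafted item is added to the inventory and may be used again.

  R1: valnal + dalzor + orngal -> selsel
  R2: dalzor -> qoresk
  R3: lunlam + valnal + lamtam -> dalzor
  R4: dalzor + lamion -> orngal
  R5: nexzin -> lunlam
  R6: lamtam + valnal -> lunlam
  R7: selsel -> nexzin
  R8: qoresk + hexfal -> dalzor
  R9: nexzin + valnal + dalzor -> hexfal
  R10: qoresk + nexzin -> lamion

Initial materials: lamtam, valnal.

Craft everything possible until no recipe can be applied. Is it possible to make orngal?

orngal would need dalzor and lamion (R4), but lamion is never obtained.

No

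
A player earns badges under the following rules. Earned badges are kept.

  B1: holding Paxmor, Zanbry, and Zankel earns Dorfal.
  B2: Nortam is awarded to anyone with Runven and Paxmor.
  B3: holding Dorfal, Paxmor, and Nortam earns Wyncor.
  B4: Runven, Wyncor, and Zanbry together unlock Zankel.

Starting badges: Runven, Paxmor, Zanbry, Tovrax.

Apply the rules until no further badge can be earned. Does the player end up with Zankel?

No

Zankel would need Runven, Wyncor, and Zanbry (B4), but Wyncor is never earned.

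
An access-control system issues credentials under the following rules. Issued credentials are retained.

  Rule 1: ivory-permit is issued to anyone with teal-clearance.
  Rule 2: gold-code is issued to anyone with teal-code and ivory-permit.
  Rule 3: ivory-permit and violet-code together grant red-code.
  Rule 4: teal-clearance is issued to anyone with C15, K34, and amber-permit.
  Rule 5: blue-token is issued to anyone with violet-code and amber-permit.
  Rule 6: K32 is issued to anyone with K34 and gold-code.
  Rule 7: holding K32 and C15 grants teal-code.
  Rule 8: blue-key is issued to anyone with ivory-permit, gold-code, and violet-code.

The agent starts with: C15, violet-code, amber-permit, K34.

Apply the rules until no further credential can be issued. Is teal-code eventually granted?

teal-code would need K32 and C15 (Rule 7), but K32 is never granted.

No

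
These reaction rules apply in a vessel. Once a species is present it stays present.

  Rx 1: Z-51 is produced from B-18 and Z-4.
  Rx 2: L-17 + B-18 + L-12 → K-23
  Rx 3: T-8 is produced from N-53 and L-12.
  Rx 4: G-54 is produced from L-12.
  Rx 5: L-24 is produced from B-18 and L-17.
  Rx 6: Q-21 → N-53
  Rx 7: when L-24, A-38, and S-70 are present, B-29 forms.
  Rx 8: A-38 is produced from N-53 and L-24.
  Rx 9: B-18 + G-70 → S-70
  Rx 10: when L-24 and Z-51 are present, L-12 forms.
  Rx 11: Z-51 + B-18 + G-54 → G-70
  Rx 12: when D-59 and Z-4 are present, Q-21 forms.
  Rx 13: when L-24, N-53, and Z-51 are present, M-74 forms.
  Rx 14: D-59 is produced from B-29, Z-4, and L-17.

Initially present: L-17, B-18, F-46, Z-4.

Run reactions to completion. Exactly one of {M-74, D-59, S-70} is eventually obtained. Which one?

S-70

B-18 and Z-4 present → Z-51 forms (Rx 1).
B-18 and L-17 present → L-24 forms (Rx 5).
L-24 and Z-51 present → L-12 forms (Rx 10).
L-12 present → G-54 forms (Rx 4).
Z-51, B-18, and G-54 present → G-70 forms (Rx 11).
B-18 and G-70 present → S-70 forms (Rx 9).
D-59 would need B-29, Z-4, and L-17 (Rx 14), but B-29 never forms. M-74 would need L-24, N-53, and Z-51 (Rx 13), but N-53 never forms.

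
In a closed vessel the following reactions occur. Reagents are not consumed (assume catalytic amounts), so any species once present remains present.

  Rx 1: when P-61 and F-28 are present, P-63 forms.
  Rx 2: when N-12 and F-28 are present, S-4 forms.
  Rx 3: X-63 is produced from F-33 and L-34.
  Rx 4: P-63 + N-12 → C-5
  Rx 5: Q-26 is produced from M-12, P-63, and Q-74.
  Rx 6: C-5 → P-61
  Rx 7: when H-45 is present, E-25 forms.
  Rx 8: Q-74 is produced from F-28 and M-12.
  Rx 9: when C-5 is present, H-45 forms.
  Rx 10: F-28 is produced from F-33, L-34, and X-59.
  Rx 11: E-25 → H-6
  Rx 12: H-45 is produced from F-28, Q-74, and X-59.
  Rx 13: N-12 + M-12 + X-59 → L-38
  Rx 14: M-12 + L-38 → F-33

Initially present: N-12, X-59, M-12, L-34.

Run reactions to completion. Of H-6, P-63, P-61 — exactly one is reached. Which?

N-12, M-12, and X-59 present → L-38 forms (Rx 13).
M-12 and L-38 present → F-33 forms (Rx 14).
F-33, L-34, and X-59 present → F-28 forms (Rx 10).
F-28 and M-12 present → Q-74 forms (Rx 8).
F-28, Q-74, and X-59 present → H-45 forms (Rx 12).
H-45 present → E-25 forms (Rx 7).
E-25 present → H-6 forms (Rx 11).
P-61 would need C-5 (Rx 6), but C-5 never forms. P-63 would need P-61 and F-28 (Rx 1), but P-61 never forms.

H-6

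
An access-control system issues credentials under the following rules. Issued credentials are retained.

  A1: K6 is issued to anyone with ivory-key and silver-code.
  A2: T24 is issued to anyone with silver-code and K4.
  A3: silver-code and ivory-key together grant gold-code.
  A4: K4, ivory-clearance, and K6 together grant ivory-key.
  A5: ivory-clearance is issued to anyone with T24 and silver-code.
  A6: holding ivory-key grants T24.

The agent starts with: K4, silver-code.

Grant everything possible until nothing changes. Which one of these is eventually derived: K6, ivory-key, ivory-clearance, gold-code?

ivory-clearance

Holding silver-code and K4 grants T24 (A2).
Holding T24 and silver-code grants ivory-clearance (A5).
ivory-key would need K4, ivory-clearance, and K6 (A4), but K6 is never granted. K6 would need ivory-key and silver-code (A1), but ivory-key is never granted. gold-code would need silver-code and ivory-key (A3), but ivory-key is never granted.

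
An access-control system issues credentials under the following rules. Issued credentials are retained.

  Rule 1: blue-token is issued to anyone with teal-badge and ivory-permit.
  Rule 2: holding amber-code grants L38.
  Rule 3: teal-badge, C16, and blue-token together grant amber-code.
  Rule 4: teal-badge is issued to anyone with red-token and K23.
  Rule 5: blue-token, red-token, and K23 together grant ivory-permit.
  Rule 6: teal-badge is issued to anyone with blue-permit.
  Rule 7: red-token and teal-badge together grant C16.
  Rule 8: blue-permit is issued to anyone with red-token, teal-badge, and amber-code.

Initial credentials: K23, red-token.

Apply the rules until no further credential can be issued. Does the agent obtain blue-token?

blue-token would need teal-badge and ivory-permit (Rule 1), but ivory-permit is never granted.

No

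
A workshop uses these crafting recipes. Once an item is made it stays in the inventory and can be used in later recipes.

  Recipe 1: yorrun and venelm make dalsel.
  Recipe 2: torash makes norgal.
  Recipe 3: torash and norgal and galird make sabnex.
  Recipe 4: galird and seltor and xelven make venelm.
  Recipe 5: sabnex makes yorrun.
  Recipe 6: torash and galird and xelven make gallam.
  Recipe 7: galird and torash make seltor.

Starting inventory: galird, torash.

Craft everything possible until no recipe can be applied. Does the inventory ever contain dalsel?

No

dalsel would need yorrun and venelm (Recipe 1), but venelm is never obtained.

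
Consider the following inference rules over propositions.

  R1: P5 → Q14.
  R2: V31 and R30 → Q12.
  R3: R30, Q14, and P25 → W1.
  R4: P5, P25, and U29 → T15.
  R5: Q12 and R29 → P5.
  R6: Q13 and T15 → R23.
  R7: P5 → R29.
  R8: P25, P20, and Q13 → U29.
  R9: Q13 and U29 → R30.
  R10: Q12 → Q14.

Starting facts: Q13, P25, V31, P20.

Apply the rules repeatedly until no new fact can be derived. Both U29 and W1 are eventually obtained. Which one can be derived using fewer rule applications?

U29

U29: P25, P20, and Q13 hold, so U29 follows (R8). [1 rule application]
W1: From P25, P20, and Q13, R8 gives U29. Q13 and U29 hold, so R30 follows (R9). V31 and R30 hold, so Q12 follows (R2). From Q12, R10 gives Q14. From R30, Q14, and P25, R3 gives W1. [5 rule applications]
U29 needs fewer.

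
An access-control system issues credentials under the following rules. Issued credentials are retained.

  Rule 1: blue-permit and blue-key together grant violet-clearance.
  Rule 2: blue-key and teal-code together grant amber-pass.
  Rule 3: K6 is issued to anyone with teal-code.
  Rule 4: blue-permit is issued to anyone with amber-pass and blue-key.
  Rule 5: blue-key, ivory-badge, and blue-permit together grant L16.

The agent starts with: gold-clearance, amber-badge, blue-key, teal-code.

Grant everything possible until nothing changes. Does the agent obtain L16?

No

L16 would need blue-key, ivory-badge, and blue-permit (Rule 5), but ivory-badge is never granted.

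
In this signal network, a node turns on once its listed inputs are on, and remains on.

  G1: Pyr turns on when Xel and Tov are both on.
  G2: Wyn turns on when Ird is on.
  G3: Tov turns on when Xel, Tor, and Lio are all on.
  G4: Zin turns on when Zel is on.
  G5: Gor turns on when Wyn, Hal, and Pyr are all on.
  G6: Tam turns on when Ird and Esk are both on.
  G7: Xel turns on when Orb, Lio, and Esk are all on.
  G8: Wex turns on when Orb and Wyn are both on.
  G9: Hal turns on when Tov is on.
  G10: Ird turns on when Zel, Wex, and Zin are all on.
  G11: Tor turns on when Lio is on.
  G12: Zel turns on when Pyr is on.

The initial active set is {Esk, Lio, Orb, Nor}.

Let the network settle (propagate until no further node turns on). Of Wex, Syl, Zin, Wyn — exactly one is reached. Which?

G7: Orb, Lio, and Esk on → Xel on.
G11: Lio on → Tor on.
G3: Xel, Tor, and Lio on → Tov on.
G1: Xel and Tov on → Pyr on.
Pyr is on, so Zel turns on (G12).
Zel is on, so Zin turns on (G4).
Wyn would need Ird (G2), but Ird never turns on. No rule produces Syl, and it is not given. Wex would need Orb and Wyn (G8), but Wyn never turns on.

Zin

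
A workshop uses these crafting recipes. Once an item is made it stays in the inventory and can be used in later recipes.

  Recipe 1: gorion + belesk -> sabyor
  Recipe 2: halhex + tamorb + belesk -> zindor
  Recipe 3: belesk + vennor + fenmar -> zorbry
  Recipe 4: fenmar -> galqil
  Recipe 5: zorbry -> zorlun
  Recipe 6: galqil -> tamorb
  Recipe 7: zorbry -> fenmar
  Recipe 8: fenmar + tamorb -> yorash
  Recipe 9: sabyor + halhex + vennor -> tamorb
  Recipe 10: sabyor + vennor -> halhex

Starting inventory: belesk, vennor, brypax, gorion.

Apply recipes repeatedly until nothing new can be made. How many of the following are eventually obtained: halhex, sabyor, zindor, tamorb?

Using Recipe 1, gorion and belesk make sabyor.
sabyor + vennor -> halhex (Recipe 10).
Using Recipe 9, sabyor, halhex, and vennor make tamorb.
halhex + tamorb + belesk -> zindor (Recipe 2).
halhex: reached.
sabyor: reached.
zindor: reached.
tamorb: reached.
All 4 are reached.

4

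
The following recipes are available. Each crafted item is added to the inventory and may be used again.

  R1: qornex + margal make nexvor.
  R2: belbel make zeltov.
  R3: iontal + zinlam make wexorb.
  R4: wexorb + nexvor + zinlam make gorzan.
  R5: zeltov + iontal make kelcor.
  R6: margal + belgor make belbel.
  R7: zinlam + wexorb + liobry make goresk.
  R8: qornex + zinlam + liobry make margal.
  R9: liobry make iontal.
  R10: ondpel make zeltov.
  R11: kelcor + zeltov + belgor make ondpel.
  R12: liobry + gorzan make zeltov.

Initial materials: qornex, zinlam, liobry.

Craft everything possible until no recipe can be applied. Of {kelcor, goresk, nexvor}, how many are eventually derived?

3

qornex + zinlam + liobry → margal (R8).
Using R9, liobry makes iontal.
Using R3, iontal and zinlam make wexorb.
qornex + margal → nexvor (R1).
Using R7, zinlam, wexorb, and liobry make goresk.
Using R4, wexorb, nexvor, and zinlam make gorzan.
Using R12, liobry and gorzan make zeltov.
Using R5, zeltov and iontal make kelcor.
kelcor: reached.
goresk: reached.
nexvor: reached.
All 3 are reached.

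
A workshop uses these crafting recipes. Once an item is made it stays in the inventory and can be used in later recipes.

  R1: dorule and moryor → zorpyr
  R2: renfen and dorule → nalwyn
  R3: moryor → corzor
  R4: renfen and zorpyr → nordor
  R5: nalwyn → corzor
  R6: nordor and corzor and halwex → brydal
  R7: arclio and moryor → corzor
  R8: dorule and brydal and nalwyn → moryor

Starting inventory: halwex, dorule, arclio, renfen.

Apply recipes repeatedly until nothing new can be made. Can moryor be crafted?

moryor would need dorule, brydal, and nalwyn (R8), but brydal is never obtained.

No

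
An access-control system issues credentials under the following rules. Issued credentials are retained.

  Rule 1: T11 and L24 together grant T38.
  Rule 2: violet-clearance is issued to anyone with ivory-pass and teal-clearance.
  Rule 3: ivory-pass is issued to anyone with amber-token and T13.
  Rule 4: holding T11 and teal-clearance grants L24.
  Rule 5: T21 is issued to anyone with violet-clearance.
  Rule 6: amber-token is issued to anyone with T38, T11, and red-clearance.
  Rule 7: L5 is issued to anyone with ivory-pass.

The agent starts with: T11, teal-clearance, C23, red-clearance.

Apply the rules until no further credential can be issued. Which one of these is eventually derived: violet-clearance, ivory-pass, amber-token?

amber-token

Holding T11 and teal-clearance grants L24 (Rule 4).
Holding T11 and L24 grants T38 (Rule 1).
Holding T38, T11, and red-clearance grants amber-token (Rule 6).
violet-clearance would need ivory-pass and teal-clearance (Rule 2), but ivory-pass is never granted. ivory-pass would need amber-token and T13 (Rule 3), but T13 is never granted.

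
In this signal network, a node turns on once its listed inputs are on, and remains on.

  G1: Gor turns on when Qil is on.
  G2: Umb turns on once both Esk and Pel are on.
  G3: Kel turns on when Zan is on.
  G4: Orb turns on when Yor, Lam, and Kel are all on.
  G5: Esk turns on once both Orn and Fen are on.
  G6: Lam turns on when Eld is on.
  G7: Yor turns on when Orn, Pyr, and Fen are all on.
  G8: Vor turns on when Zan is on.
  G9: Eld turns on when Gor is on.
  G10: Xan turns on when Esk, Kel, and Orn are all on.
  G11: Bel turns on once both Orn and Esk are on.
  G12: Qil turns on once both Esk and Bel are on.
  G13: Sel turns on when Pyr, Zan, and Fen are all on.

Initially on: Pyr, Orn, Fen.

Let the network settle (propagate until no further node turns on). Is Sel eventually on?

No

Sel would need Pyr, Zan, and Fen (G13), but Zan never turns on.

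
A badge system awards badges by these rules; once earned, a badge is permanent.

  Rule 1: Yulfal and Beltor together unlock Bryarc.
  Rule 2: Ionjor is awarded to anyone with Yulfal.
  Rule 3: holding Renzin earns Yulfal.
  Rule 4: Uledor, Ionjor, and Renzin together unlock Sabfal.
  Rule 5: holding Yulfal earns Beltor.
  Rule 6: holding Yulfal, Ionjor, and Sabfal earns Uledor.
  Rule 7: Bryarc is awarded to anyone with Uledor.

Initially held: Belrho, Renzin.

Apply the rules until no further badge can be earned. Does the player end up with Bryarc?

Yes

With Renzin, Yulfal is earned (Rule 3).
With Yulfal, Beltor is earned (Rule 5).
With Yulfal and Beltor, Bryarc is earned (Rule 1).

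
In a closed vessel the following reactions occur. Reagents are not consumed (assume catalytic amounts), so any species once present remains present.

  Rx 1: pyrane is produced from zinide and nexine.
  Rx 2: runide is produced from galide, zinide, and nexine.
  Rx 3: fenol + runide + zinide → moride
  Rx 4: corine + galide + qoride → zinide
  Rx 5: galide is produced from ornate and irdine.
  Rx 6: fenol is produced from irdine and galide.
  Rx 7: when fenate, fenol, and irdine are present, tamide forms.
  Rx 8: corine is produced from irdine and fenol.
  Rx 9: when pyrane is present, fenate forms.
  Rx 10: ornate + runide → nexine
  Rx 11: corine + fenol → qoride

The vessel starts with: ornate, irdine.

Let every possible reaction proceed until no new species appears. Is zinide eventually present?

ornate and irdine present → galide forms (Rx 5).
irdine and galide present → fenol forms (Rx 6).
irdine and fenol present → corine forms (Rx 8).
corine and fenol present → qoride forms (Rx 11).
corine, galide, and qoride present → zinide forms (Rx 4).

Yes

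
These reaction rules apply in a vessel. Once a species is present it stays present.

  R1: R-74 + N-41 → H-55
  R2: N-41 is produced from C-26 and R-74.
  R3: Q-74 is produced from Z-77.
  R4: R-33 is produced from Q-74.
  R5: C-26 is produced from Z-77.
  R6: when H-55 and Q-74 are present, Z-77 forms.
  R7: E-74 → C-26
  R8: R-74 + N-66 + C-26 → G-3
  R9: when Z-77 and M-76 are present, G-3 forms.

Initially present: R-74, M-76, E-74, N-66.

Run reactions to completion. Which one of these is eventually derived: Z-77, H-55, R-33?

E-74 present → C-26 forms (R7).
C-26 and R-74 present → N-41 forms (R2).
R-74 and N-41 present → H-55 forms (R1).
R-33 would need Q-74 (R4), but Q-74 never forms. Z-77 would need H-55 and Q-74 (R6), but Q-74 never forms.

H-55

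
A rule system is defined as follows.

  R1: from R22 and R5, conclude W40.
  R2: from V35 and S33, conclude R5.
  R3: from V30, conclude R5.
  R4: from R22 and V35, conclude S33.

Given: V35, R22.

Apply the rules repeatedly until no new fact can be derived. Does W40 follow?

R22 and V35 hold, so S33 follows (R4).
From V35 and S33, R2 gives R5.
From R22 and R5, R1 gives W40.

Yes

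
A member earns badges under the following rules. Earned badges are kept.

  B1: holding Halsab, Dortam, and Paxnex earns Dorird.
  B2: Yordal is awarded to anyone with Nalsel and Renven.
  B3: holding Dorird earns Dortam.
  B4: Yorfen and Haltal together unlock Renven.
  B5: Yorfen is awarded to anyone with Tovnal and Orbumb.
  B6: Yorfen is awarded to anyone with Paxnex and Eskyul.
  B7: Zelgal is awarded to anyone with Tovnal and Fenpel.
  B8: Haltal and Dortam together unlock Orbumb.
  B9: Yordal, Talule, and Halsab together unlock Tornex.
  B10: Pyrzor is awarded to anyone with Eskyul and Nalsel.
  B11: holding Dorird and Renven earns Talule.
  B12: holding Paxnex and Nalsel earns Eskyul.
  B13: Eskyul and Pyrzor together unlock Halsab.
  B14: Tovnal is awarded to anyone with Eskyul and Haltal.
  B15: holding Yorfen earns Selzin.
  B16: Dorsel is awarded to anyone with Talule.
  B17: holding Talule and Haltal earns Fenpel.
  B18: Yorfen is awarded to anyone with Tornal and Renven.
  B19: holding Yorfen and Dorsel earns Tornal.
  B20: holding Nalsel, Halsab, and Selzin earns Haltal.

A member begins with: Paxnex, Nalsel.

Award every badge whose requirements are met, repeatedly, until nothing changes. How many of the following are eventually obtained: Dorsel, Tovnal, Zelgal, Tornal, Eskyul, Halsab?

3

With Paxnex and Nalsel, Eskyul is earned (B12).
With Eskyul and Nalsel, Pyrzor is earned (B10).
With Paxnex and Eskyul, Yorfen is earned (B6).
With Eskyul and Pyrzor, Halsab is earned (B13).
With Yorfen, Selzin is earned (B15).
With Nalsel, Halsab, and Selzin, Haltal is earned (B20).
With Eskyul and Haltal, Tovnal is earned (B14).
Dorsel would need Talule (B16), but Talule is never earned.
Tovnal: reached.
Zelgal would need Tovnal and Fenpel (B7), but Fenpel is never earned.
Tornal would need Yorfen and Dorsel (B19), but Dorsel is never earned.
Eskyul: reached.
Halsab: reached.
Reached: Tovnal, Eskyul, and Halsab — 3 of the 6.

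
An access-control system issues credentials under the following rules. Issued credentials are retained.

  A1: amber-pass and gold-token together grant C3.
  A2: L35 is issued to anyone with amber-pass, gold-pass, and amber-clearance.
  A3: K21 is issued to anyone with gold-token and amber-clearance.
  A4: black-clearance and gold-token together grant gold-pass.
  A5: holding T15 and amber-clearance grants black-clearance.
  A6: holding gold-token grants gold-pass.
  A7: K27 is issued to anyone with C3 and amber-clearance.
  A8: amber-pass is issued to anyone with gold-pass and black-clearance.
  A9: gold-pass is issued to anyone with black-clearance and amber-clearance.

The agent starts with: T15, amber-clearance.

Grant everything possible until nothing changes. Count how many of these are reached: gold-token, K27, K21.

No rule produces gold-token, and it is not given.
K27 would need C3 and amber-clearance (A7), but C3 is never granted.
K21 would need gold-token and amber-clearance (A3), but gold-token is never granted.
None of the 3 are reached.

0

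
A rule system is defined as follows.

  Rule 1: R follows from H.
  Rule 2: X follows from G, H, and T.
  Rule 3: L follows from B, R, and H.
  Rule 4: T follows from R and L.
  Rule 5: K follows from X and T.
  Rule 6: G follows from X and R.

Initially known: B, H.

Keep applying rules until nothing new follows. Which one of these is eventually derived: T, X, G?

T

H holds, so R follows (Rule 1).
B, R, and H hold, so L follows (Rule 3).
R and L hold, so T follows (Rule 4).
X would need G, H, and T (Rule 2), but G is never established. G would need X and R (Rule 6), but X is never established.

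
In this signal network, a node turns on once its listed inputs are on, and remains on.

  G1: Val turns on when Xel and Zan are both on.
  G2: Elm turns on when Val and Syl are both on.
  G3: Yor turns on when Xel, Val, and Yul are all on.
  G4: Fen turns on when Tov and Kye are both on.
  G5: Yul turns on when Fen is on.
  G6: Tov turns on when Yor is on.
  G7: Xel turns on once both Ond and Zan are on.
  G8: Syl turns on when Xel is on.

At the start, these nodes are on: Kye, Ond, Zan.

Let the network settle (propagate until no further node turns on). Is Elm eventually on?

Ond and Zan are on, so Xel turns on (G7).
Xel and Zan are on, so Val turns on (G1).
Xel is on, so Syl turns on (G8).
G2: Val and Syl on → Elm on.

Yes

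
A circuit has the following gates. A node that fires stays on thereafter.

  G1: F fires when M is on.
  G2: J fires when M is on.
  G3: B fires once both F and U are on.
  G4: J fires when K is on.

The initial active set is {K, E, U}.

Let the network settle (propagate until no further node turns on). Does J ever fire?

G4: K on → J on.

Yes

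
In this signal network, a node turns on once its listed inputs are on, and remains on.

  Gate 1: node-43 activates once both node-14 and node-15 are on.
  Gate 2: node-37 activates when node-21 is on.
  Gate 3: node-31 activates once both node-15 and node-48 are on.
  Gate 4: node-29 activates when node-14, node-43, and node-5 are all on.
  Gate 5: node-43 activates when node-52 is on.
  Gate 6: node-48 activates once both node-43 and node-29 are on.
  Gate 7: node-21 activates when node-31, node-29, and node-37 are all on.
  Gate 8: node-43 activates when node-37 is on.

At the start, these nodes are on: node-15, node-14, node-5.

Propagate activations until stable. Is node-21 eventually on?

No

node-21 would need node-31, node-29, and node-37 (Gate 7), but node-37 never turns on.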